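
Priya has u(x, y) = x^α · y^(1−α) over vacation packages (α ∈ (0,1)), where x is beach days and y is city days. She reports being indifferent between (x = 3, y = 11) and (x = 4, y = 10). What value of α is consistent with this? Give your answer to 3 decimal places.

Indifference: 3^α · 11^(1−α) = 4^α · 10^(1−α).
Rearrange to (3/4)^α = (10/11)^(1−α) and take logs: α·-0.287682 = (1−α)·-0.095310.
With A = -0.287682 and B = -0.095310: α·A = (1−α)·B, so α = B/(A+B) = -0.095310/-0.382992 ≈ 0.249.

α ≈ 0.249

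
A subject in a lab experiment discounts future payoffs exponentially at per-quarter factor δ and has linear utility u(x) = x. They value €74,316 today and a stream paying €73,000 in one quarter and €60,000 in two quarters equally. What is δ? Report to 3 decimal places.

δ ≈ 0.660

Present value of the stream is 73000·δ + 60000·δ². Indifference gives 73000δ + 60000δ² = 74316.
So 60000δ² + 73000δ − 74316 = 0.
δ = (−73000 + √(73000² + 4·60000·74316)) / (2·60000) = (−73000 + √23164840000.00) / 120000 ≈ 0.660.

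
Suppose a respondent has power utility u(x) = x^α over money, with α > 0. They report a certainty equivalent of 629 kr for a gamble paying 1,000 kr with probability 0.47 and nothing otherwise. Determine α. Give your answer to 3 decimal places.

The lottery's expected utility is 0.47·u(1000) + 0.53·u(0) = 0.47·1000^α (since u(0) = 0 for α > 0).
Equating: 629^α = 0.47·1000^α, i.e. 0.6290^α = 0.47.
Taking logs: α·ln(629/1000) = ln(0.47), so α = -0.755023 / -0.463624 ≈ 1.629.

α ≈ 1.629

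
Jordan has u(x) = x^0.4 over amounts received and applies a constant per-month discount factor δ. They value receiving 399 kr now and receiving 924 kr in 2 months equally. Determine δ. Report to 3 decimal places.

δ ≈ 0.845

The payoff in 2 months is discounted by δ^2, so u(399) = δ^2·u(924) and δ^2 = u(399)/u(924).
Since u(x) = x^0.4, δ^2 = (399/924)^0.4 = 0.43182^0.4 = 0.71469.
So δ = 0.71469^(1/2) ≈ 0.845.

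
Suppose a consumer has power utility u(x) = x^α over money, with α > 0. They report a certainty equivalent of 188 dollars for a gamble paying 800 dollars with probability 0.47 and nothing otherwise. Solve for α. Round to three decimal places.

α ≈ 0.521

Since u(0) = 0, the lottery's EU is 0.47·800^α.
Setting u(188) equal to that: 188^α = 0.47·800^α ⇒ (188/800)^α = 0.47.
α = ln(0.47) / ln(188/800) = -0.755023/-1.448170 ≈ 0.521.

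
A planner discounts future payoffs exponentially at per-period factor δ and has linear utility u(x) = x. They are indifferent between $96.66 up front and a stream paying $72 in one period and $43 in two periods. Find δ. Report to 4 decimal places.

δ ≈ 0.8800

Equating present values: 96.66 = 72δ + 43δ².
So 43δ² + 72δ − 96.66 = 0.
By the quadratic formula (taking the positive root), δ = (−72 + √21809.52) / 86 ≈ 0.8800.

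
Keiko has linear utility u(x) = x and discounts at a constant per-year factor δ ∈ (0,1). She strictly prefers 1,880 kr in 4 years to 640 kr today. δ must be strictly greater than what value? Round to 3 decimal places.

The preference means 640 < δ^4·1880.
Dividing by 1880: δ^4 > 0.34043. Both sides are positive, so the 4th root keeps the direction.
δ > (640/1880)^(1/4) ≈ 0.764.

δ > 0.764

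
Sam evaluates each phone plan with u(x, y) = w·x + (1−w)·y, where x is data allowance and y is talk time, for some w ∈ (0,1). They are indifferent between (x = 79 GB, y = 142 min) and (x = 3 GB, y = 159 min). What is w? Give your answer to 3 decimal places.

w = 0.183

Equating utilities: w·79 + (1−w)·142 = w·3 + (1−w)·159.
Rearranging, 76·w − 17·(1−w) = 0.
Hence w = 17/(76+17) = 17/93 = 0.183.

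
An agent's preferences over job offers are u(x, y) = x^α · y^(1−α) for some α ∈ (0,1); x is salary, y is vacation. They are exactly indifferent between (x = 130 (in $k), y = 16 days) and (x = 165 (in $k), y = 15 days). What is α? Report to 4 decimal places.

Set the two utilities equal: 130^α·16^(1−α) = 165^α·15^(1−α).
Rearrange to (130/165)^α = (15/16)^(1−α) and take logs: α·-0.2384110 = (1−α)·-0.0645385.
Thus α·(-0.3029495) = -0.0645385, so α = -0.0645385/-0.3029495 ≈ 0.2130.

α ≈ 0.2130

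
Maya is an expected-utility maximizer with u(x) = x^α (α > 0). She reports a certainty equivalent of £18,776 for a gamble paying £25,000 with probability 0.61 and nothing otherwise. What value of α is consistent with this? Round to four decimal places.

EU(lottery) = 0.61·25000^α + 0.39·0 = 0.61·25000^α.
Equating: 18776^α = 0.61·25000^α, i.e. 0.7510^α = 0.61.
α = ln(0.61) / ln(18776/25000) = -0.4942963/-0.2862964 ≈ 1.7265.

α ≈ 1.7265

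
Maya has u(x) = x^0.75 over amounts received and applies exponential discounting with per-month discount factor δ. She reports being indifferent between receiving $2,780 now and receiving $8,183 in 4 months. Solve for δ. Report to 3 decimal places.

δ ≈ 0.817

The payoff in 4 months is discounted by δ^4, so u(2780) = δ^4·u(8183) and δ^4 = u(2780)/u(8183).
With u(x) = x^0.75: δ^4 = 2780^0.75/8183^0.75 = (2780/8183)^0.75 = 0.44499.
Taking the 4th root: δ = 0.44499^(1/4) ≈ 0.817.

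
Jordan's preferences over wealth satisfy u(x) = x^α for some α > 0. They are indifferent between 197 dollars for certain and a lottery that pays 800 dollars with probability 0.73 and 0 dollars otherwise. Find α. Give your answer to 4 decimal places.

Since u(0) = 0, the lottery's EU is 0.73·800^α.
Indifference: 197^α = 0.73·800^α, so (197/800)^α = 0.73.
Take logs: α = ln 0.73 / ln(197/800) ≈ 0.224568.

α ≈ 0.2246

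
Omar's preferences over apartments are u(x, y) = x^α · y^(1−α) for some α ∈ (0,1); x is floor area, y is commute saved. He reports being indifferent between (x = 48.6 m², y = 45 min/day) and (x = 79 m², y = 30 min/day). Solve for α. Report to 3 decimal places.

The Cobb–Douglas utilities coincide, so 48.6^α·45^(1−α) = 79^α·30^(1−α).
Rearrange to (48.6/79)^α = (30/45)^(1−α) and take logs: α·-0.485824 = (1−α)·-0.405465.
With A = -0.485824 and B = -0.405465: α·A = (1−α)·B, so α = B/(A+B) = -0.405465/-0.891289 ≈ 0.455.

α ≈ 0.455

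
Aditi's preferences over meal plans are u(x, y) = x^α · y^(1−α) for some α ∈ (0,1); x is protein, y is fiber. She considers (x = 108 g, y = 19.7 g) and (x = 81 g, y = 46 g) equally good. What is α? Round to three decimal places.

α ≈ 0.747

The Cobb–Douglas utilities coincide, so 108^α·19.7^(1−α) = 81^α·46^(1−α).
Taking logs: α·ln 108 + (1−α)·ln 19.7 = α·ln 81 + (1−α)·ln 46, i.e. α·0.287682 = (1−α)·0.848023.
With A = 0.287682 and B = 0.848023: α·A = (1−α)·B, so α = B/(A+B) = 0.848023/1.135705 ≈ 0.747.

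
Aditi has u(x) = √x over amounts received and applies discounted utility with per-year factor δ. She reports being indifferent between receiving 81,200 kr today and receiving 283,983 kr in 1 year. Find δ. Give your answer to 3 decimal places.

δ ≈ 0.535

Indifference means u(81200) = δ · u(283983), so δ = u(81200)/u(283983).
Since u(x) = √x, δ = √(81200/283983) = 0.53473.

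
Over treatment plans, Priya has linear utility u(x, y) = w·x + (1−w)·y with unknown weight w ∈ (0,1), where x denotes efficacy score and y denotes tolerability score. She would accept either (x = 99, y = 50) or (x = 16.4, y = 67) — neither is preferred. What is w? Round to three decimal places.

u(99,50) = u(16.4,67) means w·99 + (1−w)·50 = w·16.4 + (1−w)·67.
w·(99−16.4) = (1−w)·(67−50), i.e. w·82.6 = (1−w)·17.
The marginal rate of substitution is 17/82.6, so w = 17/(82.6+17) = 0.171.

w = 0.171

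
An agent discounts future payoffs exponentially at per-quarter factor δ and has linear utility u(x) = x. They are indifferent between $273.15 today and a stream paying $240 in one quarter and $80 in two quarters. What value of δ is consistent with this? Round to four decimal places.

δ ≈ 0.8800

Equating present values: 273.15 = 240δ + 80δ².
Rearranged: 80δ² + 240δ − 273.15 = 0.
The positive root is δ = [−240 + √(240² + 4·80·273.15)] / (2·80) = (−240 + 380.799)/160 ≈ 0.8800.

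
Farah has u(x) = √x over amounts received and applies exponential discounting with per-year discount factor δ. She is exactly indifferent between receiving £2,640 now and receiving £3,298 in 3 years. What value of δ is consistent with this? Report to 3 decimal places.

The payoff in 3 years is discounted by δ^3, so u(2640) = δ^3·u(3298) and δ^3 = u(2640)/u(3298).
Since u(x) = √x, δ^3 = √(2640/3298) = 0.89470.
Hence δ = (0.89470)^(1/3) = 0.96359.

δ ≈ 0.964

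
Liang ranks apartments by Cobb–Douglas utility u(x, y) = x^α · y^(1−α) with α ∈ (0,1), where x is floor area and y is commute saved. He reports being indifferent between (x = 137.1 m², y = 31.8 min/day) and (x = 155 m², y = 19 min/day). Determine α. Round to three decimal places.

α ≈ 0.808

Set the two utilities equal: 137.1^α·31.8^(1−α) = 155^α·19^(1−α).
(137.1/155)^α = (19/31.8)^(1−α); take logs: α·ln(137.1/155) = (1−α)·ln(19/31.8), i.e. α·-0.122715 = (1−α)·-0.515027.
With A = -0.122715 and B = -0.515027: α·A = (1−α)·B, so α = B/(A+B) = -0.515027/-0.637742 ≈ 0.808.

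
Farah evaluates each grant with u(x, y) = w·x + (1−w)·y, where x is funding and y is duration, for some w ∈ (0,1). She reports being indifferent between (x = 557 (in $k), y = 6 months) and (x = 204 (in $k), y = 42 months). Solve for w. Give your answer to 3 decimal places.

w = 0.093

Indifference: w·557 + (1−w)·6 = w·204 + (1−w)·42.
Rearranging, 353·w − 36·(1−w) = 0.
The marginal rate of substitution is 36/353, so w = 36/(353+36) = 0.093.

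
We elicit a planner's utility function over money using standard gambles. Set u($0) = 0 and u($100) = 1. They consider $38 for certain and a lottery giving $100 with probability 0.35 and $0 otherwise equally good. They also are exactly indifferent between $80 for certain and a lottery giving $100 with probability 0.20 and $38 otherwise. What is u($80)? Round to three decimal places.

0.480

The first gamble pins u($38): it must equal 0.35·1 + 0.65·0 = 0.35.
Chaining: u($80) = 0.20·1.00 + 0.80·0.35 = 0.4800.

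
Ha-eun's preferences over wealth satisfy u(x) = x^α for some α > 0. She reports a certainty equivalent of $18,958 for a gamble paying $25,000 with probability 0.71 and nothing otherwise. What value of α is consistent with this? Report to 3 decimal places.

α ≈ 1.238

Since u(0) = 0, the lottery's EU is 0.71·25000^α.
Indifference: 18958^α = 0.71·25000^α, so (18958/25000)^α = 0.71.
Take logs: α = ln 0.71 / ln(18958/25000) ≈ 1.23799.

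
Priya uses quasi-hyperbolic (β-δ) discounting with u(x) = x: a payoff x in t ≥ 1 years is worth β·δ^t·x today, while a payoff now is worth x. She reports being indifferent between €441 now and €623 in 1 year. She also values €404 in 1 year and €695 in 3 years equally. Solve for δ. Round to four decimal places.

δ ≈ 0.7624

The second indifference involves only future payoffs, so β cancels: β·δ^1·404 = β·δ^3·695, giving δ^2 = 404/695 = 0.58129, so δ = 0.76243.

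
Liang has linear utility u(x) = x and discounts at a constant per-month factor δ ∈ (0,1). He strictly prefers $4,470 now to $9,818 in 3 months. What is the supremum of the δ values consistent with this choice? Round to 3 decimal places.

δ < 0.769

Under u(x) = x this choice says 4470 > δ^3·9818.
Hence δ^3 < 4470/9818 = 0.45529, and x ↦ x^(1/3) is increasing on (0,∞).
δ < 0.45529^(1/3) = 0.769.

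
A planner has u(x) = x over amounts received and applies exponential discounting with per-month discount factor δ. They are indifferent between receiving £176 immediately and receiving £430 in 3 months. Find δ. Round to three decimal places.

Equating discounted utilities: u(176) = δ^3·u(430) ⇒ δ^3 = u(176)/u(430).
With u(x) = x: δ^3 = 176/430 = 0.40930.
Taking the cube root: δ = 0.40930^(1/3) ≈ 0.742.

δ ≈ 0.742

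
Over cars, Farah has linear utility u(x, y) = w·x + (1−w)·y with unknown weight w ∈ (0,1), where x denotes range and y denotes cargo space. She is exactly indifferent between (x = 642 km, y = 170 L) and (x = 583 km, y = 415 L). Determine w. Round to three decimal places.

Indifference: w·642 + (1−w)·170 = w·583 + (1−w)·415.
Rearranging, 59·w − 245·(1−w) = 0.
So w/(1−w) = 245/59 = 4.1525, giving w = 245/(59+245) = 0.806.

w = 0.806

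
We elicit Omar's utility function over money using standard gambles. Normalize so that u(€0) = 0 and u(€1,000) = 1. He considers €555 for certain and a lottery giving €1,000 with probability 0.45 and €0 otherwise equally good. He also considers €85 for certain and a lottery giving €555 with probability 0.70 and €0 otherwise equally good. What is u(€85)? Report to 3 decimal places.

0.315

From the first indifference, u(€555) = 0.45·u(€1,000) + 0.55·u(€0) = 0.45·1 + 0.55·0 = 0.45.
Then u(€85) = 0.70·u(€555) + 0.30·u(€0) = 0.70·0.45 + 0.30·0.00 = 0.3150.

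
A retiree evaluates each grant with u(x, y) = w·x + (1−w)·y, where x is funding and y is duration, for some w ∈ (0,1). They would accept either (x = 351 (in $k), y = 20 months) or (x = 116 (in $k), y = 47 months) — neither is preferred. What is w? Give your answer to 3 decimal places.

w = 0.103

Indifference: w·351 + (1−w)·20 = w·116 + (1−w)·47.
Rearranging, 235·w − 27·(1−w) = 0.
So w/(1−w) = 27/235 = 0.1149, giving w = 27/(235+27) = 0.103.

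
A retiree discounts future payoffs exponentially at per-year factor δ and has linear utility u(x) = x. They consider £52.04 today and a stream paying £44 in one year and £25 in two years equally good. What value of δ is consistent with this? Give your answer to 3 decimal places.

δ ≈ 0.810

Present value of the stream is 44·δ + 25·δ². Indifference gives 44δ + 25δ² = 52.04.
Rearranged: 25δ² + 44δ − 52.04 = 0.
By the quadratic formula (taking the positive root), δ = (−44 + √7140.00) / 50 ≈ 0.810.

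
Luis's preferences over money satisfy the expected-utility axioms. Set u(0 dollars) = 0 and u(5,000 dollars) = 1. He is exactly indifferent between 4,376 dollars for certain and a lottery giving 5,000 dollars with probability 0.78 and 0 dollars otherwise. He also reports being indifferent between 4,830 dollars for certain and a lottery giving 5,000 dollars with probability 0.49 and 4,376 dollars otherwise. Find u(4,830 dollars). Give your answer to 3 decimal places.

0.888

The first gamble pins u(4,376 dollars): it must equal 0.78·1 + 0.22·0 = 0.78.
The second indifference gives u(4,830 dollars) = 0.49·u(5,000 dollars) + 0.51·u(4,376 dollars) = 0.49·1.00 + 0.51·0.78 = 0.8878.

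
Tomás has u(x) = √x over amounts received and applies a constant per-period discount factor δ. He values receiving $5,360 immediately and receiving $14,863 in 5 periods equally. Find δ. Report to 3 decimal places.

Indifference means u(5360) = δ^5 · u(14863), so δ^5 = u(5360)/u(14863).
Since u(x) = √x, δ^5 = √(5360/14863) = 0.60052.
So δ = 0.60052^(1/5) ≈ 0.903.

δ ≈ 0.903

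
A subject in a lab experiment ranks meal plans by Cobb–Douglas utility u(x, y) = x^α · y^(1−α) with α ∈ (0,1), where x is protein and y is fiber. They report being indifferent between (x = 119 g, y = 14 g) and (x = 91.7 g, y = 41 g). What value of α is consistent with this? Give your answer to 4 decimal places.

Indifference: 119^α · 14^(1−α) = 91.7^α · 41^(1−α).
Taking logs: α·ln 119 + (1−α)·ln 14 = α·ln 91.7 + (1−α)·ln 41, i.e. α·0.2606011 = (1−α)·1.0745147.
So α/(1−α) = (1.0745147)/(0.2606011) = 4.1232163, and α = 4.1232163/5.1232163 ≈ 0.8048.

α ≈ 0.8048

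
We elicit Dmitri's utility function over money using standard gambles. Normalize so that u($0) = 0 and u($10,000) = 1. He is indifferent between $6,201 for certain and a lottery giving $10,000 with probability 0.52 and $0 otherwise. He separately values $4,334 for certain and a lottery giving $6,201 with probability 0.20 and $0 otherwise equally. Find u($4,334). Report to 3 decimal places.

The first gamble pins u($6,201): it must equal 0.52·1 + 0.48·0 = 0.52.
Then u($4,334) = 0.20·u($6,201) + 0.80·u($0) = 0.20·0.52 + 0.80·0.00 = 0.1040.

0.104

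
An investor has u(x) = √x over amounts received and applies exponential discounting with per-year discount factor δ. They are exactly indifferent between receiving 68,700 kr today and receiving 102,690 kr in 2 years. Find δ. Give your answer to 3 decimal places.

The payoff in 2 years is discounted by δ^2, so u(68700) = δ^2·u(102690) and δ^2 = u(68700)/u(102690).
Since u(x) = √x, δ^2 = √(68700/102690) = 0.81793.
Taking the square root: δ = 0.81793^(1/2) ≈ 0.904.

δ ≈ 0.904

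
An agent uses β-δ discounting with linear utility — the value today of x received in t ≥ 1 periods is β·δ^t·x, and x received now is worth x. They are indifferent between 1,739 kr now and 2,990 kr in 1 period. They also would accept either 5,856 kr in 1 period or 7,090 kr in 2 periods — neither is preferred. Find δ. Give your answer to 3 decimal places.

δ ≈ 0.826

Both payoffs in the second observation are in the future, so β drops out: δ^1·5856 = δ^2·7090 ⇒ δ = 5856/7090 = 0.82595.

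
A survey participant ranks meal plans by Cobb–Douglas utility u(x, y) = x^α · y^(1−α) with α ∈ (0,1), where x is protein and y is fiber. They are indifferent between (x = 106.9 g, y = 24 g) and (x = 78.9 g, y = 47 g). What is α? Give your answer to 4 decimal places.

α ≈ 0.6888

The Cobb–Douglas utilities coincide, so 106.9^α·24^(1−α) = 78.9^α·47^(1−α).
(106.9/78.9)^α = (47/24)^(1−α); take logs: α·ln(106.9/78.9) = (1−α)·ln(47/24), i.e. α·0.3037126 = (1−α)·0.6720938.
So α/(1−α) = (0.6720938)/(0.3037126) = 2.2129270, and α = 2.2129270/3.2129270 ≈ 0.6888.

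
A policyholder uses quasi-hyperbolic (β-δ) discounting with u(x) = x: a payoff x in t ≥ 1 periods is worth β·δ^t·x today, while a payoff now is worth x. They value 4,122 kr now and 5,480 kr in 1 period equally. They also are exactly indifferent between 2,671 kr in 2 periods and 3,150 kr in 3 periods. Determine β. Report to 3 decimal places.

The second indifference involves only future payoffs, so β cancels: β·δ^2·2671 = β·δ^3·3150, giving δ = 2671/3150 = 0.84794.
Substituting δ into 4122 = β·δ·5480: β = 4122/(4646.692) ≈ 0.887.

β ≈ 0.887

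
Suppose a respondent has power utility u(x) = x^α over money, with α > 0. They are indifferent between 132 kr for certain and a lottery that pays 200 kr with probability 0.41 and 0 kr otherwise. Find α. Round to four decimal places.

The lottery's expected utility is 0.41·u(200) + 0.59·u(0) = 0.41·200^α (since u(0) = 0 for α > 0).
Indifference: 132^α = 0.41·200^α, so (132/200)^α = 0.41.
Take logs: α = ln 0.41 / ln(132/200) ≈ 2.145764.

α ≈ 2.1458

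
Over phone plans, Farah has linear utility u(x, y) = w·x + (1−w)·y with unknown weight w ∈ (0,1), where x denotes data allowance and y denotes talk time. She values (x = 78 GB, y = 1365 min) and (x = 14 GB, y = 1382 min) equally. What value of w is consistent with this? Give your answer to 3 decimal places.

w = 0.210

u(78,1365) = u(14,1382) means w·78 + (1−w)·1365 = w·14 + (1−w)·1382.
Collecting terms: w·64 = (1−w)·17.
Hence w = 17/(64+17) = 17/81 = 0.210.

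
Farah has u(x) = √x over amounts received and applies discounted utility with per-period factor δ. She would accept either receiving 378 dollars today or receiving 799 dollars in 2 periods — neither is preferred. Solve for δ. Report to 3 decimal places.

δ ≈ 0.829

Equating discounted utilities: u(378) = δ^2·u(799) ⇒ δ^2 = u(378)/u(799).
With u(x) = √x: δ^2 = √378/√799 = √(378/799) = 0.68782.
So δ = 0.68782^(1/2) ≈ 0.829.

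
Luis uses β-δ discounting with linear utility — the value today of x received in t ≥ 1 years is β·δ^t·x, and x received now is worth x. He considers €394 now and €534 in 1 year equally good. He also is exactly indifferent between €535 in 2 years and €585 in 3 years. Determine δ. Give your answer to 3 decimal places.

δ ≈ 0.915

The second indifference involves only future payoffs, so β cancels: β·δ^2·535 = β·δ^3·585, giving δ = 535/585 = 0.91453.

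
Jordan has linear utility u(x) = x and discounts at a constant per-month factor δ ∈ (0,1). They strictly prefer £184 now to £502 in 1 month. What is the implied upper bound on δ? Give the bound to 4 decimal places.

Under u(x) = x this choice says 184 > δ·502.
Dividing through by 502 gives δ < 0.36653.

δ < 0.3665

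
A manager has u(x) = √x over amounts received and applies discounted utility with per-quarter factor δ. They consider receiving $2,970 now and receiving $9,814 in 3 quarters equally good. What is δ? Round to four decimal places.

δ ≈ 0.8194

Equating discounted utilities: u(2970) = δ^3·u(9814) ⇒ δ^3 = u(2970)/u(9814).
With u(x) = √x: δ^3 = √2970/√9814 = √(2970/9814) = 0.55012.
So δ = 0.55012^(1/3) ≈ 0.8194.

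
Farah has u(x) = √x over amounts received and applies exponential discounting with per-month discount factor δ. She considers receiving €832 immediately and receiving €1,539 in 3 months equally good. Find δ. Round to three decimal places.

Indifference means u(832) = δ^3 · u(1539), so δ^3 = u(832)/u(1539).
Since u(x) = √x, δ^3 = √(832/1539) = 0.73526.
Taking the cube root: δ = 0.73526^(1/3) ≈ 0.903.

δ ≈ 0.903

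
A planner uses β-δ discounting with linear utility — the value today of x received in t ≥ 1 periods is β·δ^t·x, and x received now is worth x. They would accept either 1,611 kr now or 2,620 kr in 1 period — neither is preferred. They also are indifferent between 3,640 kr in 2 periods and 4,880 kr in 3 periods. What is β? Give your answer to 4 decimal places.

β ≈ 0.8244

Both payoffs in the second observation are in the future, so β drops out: δ^2·3640 = δ^3·4880 ⇒ δ = 3640/4880 = 0.74590.
Substituting δ into 1611 = β·δ·2620: β = 1611/(1954.262) ≈ 0.8244.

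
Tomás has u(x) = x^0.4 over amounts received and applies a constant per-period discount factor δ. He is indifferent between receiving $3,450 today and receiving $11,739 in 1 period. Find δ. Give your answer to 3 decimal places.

The payoff in 1 period is discounted by δ, so u(3450) = δ·u(11739) and δ = u(3450)/u(11739).
Since u(x) = x^0.4, δ = (3450/11739)^0.4 = 0.29389^0.4 = 0.61274.

δ ≈ 0.613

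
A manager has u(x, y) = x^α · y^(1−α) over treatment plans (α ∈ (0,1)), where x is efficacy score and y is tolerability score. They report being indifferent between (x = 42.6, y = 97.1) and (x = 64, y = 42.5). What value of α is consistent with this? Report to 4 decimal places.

The Cobb–Douglas utilities coincide, so 42.6^α·97.1^(1−α) = 64^α·42.5^(1−α).
Taking logs: α·ln 42.6 + (1−α)·ln 97.1 = α·ln 64 + (1−α)·ln 42.5, i.e. α·-0.4070288 = (1−α)·-0.8262373.
Thus α·(-1.2332661) = -0.8262373, so α = -0.8262373/-1.2332661 ≈ 0.6700.

α ≈ 0.6700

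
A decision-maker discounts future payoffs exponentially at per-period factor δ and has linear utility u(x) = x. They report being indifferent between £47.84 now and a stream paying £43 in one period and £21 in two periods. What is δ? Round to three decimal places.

δ ≈ 0.800

Present value of the stream is 43·δ + 21·δ². Indifference gives 43δ + 21δ² = 47.84.
Rearranged: 21δ² + 43δ − 47.84 = 0.
By the quadratic formula (taking the positive root), δ = (−43 + √5867.56) / 42 ≈ 0.800.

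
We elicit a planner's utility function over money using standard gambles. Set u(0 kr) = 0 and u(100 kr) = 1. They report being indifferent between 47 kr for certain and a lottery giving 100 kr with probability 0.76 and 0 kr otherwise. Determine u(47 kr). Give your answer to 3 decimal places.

0.760

By the standard-gamble method, u(47 kr) is just the indifference probability on the best outcome: 0.76.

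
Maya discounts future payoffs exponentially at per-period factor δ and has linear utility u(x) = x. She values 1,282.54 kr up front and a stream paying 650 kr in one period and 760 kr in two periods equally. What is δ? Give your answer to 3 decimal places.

The stream is worth 650δ + 760δ² today, so 650δ + 760δ² = 1282.54.
Rearranged: 760δ² + 650δ − 1282.54 = 0.
By the quadratic formula (taking the positive root), δ = (−650 + √4321421.60) / 1520 ≈ 0.940.

δ ≈ 0.940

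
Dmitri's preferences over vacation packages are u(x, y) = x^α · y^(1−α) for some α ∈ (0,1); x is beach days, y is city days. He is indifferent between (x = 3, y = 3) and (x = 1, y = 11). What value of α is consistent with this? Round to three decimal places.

Set the two utilities equal: 3^α·3^(1−α) = 1^α·11^(1−α).
Rearrange to (3/1)^α = (11/3)^(1−α) and take logs: α·1.098612 = (1−α)·1.299283.
Thus α·(2.397895) = 1.299283, so α = 1.299283/2.397895 ≈ 0.542.

α ≈ 0.542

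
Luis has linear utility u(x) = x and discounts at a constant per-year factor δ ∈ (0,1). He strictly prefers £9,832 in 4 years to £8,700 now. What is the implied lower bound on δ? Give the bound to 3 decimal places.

δ > 0.970

Comparing present values: 8700 < δ^4·9832.
So δ^4 > 8700/9832 = 0.88487; taking the 4th root of both positive sides preserves the inequality.
δ > (8700/9832)^(1/4) ≈ 0.970.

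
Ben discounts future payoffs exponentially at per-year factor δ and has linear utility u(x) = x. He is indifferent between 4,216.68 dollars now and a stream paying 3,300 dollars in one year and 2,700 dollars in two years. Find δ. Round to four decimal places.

δ ≈ 0.7800

Equating present values: 4216.68 = 3300δ + 2700δ².
So 2700δ² + 3300δ − 4216.68 = 0.
The positive root is δ = [−3300 + √(3300² + 4·2700·4216.68)] / (2·2700) = (−3300 + 7512.000)/5400 ≈ 0.7800.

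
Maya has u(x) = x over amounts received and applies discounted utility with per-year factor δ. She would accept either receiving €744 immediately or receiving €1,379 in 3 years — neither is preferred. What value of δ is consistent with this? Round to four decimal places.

The payoff in 3 years is discounted by δ^3, so u(744) = δ^3·u(1379) and δ^3 = u(744)/u(1379).
With u(x) = x: δ^3 = 744/1379 = 0.53952.
So δ = 0.53952^(1/3) ≈ 0.8141.

δ ≈ 0.8141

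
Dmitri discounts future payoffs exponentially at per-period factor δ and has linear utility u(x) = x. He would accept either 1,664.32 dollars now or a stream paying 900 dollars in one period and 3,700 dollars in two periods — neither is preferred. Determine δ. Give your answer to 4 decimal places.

The stream is worth 900δ + 3700δ² today, so 900δ + 3700δ² = 1664.32.
So 3700δ² + 900δ − 1664.32 = 0.
The positive root is δ = [−900 + √(900² + 4·3700·1664.32)] / (2·3700) = (−900 + 5044.000)/7400 ≈ 0.5600.

δ ≈ 0.5600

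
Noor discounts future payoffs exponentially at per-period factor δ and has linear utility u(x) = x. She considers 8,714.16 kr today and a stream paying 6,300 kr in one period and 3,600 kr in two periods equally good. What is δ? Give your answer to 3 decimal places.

Equating present values: 8714.16 = 6300δ + 3600δ².
So 3600δ² + 6300δ − 8714.16 = 0.
By the quadratic formula (taking the positive root), δ = (−6300 + √165173904.00) / 7200 ≈ 0.910.

δ ≈ 0.910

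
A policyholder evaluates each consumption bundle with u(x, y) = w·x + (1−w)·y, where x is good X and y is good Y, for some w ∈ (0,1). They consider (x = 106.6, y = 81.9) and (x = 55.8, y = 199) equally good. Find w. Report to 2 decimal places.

w = 0.70

Indifference: w·106.6 + (1−w)·81.9 = w·55.8 + (1−w)·199.
w·(106.6−55.8) = (1−w)·(199−81.9), i.e. w·50.8 = (1−w)·117.1.
The marginal rate of substitution is 117.1/50.8, so w = 117.1/(50.8+117.1) = 0.70.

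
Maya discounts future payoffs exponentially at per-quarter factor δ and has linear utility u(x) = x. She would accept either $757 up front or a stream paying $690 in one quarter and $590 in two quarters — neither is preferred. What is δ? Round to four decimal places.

δ ≈ 0.6900

The stream is worth 690δ + 590δ² today, so 690δ + 590δ² = 757.
So 590δ² + 690δ − 757 = 0.
The positive root is δ = [−690 + √(690² + 4·590·757)] / (2·590) = (−690 + 1504.201)/1180 ≈ 0.6900.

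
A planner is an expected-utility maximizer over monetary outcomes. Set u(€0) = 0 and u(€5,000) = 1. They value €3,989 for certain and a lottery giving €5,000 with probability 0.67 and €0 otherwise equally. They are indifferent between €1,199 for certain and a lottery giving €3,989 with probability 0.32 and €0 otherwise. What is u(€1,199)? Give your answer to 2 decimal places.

0.21

From the first indifference, u(€3,989) = 0.67·u(€5,000) + 0.33·u(€0) = 0.67·1 + 0.33·0 = 0.67.
Then u(€1,199) = 0.32·u(€3,989) + 0.68·u(€0) = 0.32·0.67 + 0.68·0.00 = 0.2144.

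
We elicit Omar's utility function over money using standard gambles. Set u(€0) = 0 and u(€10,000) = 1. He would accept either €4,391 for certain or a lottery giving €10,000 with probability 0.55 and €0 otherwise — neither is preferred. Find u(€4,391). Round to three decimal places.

The indifference gives u(€4,391) = 0.55·u(€10,000) + 0.45·u(€0) = 0.55·1 + 0.45·0 = 0.55.

0.550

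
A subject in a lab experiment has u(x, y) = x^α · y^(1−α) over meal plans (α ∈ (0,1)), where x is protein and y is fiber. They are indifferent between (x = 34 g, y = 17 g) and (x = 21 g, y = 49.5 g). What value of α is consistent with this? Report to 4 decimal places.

α ≈ 0.6893

Set the two utilities equal: 34^α·17^(1−α) = 21^α·49.5^(1−α).
(34/21)^α = (49.5/17)^(1−α); take logs: α·ln(34/21) = (1−α)·ln(49.5/17), i.e. α·0.4818381 = (1−α)·1.0687593.
So α/(1−α) = (1.0687593)/(0.4818381) = 2.2180880, and α = 2.2180880/3.2180880 ≈ 0.6893.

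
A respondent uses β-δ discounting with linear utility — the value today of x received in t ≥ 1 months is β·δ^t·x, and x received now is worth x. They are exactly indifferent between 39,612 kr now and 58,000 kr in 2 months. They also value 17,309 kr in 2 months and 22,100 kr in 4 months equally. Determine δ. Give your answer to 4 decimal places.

Both payoffs in the second observation are in the future, so β drops out: δ^2·17309 = δ^4·22100 ⇒ δ^2 = 17309/22100 = 0.78321, so δ = 0.88499.

δ ≈ 0.8850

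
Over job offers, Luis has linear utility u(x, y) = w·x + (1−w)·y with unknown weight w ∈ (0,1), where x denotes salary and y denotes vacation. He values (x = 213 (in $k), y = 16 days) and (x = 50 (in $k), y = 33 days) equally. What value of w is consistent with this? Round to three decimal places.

Indifference: w·213 + (1−w)·16 = w·50 + (1−w)·33.
Collecting terms: w·163 = (1−w)·17.
Hence w = 17/(163+17) = 17/180 = 0.094.

w = 0.094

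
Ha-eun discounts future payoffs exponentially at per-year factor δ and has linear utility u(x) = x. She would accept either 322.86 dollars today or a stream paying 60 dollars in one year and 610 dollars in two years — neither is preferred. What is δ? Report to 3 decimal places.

The stream is worth 60δ + 610δ² today, so 60δ + 610δ² = 322.86.
Rearranged: 610δ² + 60δ − 322.86 = 0.
δ = (−60 + √(60² + 4·610·322.86)) / (2·610) = (−60 + √791378.40) / 1220 ≈ 0.680.

δ ≈ 0.680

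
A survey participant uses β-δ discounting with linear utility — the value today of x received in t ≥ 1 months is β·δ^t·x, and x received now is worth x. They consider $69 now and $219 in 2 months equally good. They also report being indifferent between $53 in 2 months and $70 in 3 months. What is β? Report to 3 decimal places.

β ≈ 0.550

The second indifference involves only future payoffs, so β cancels: β·δ^2·53 = β·δ^3·70, giving δ = 53/70 = 0.75714.
The first indifference: 69 = β·δ^2·219, so β = 69/(δ^2·219) = 69/(0.57327·219) ≈ 0.550.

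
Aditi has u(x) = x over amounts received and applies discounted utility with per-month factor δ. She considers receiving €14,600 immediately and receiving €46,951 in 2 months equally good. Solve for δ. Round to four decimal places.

δ ≈ 0.5576

Indifference means u(14600) = δ^2 · u(46951), so δ^2 = u(14600)/u(46951).
With u(x) = x: δ^2 = 14600/46951 = 0.31096.
Hence δ = (0.31096)^(1/2) = 0.557640.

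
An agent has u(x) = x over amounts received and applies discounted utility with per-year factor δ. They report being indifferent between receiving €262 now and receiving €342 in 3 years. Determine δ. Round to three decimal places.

Indifference means u(262) = δ^3 · u(342), so δ^3 = u(262)/u(342).
With u(x) = x: δ^3 = 262/342 = 0.76608.
So δ = 0.76608^(1/3) ≈ 0.915.

δ ≈ 0.915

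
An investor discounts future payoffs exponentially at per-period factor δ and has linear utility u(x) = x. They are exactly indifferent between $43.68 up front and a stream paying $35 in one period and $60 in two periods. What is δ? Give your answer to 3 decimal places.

Present value of the stream is 35·δ + 60·δ². Indifference gives 35δ + 60δ² = 43.68.
That is, 60δ² + 35δ − 43.68 = 0, a quadratic in δ.
δ = (−35 + √(35² + 4·60·43.68)) / (2·60) = (−35 + √11708.20) / 120 ≈ 0.610.

δ ≈ 0.610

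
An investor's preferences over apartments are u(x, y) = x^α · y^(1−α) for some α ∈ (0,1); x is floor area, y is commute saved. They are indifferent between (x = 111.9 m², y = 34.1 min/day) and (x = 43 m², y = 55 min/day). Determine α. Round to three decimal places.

Set the two utilities equal: 111.9^α·34.1^(1−α) = 43^α·55^(1−α).
Taking logs: α·ln 111.9 + (1−α)·ln 34.1 = α·ln 43 + (1−α)·ln 55, i.e. α·0.956405 = (1−α)·0.478036.
Thus α·(1.434441) = 0.478036, so α = 0.478036/1.434441 ≈ 0.333.

α ≈ 0.333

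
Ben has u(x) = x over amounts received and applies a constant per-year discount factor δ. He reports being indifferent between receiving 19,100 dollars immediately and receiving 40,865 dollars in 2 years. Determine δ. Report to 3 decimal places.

Indifference means u(19100) = δ^2 · u(40865), so δ^2 = u(19100)/u(40865).
With u(x) = x: δ^2 = 19100/40865 = 0.46739.
Taking the square root: δ = 0.46739^(1/2) ≈ 0.684.

δ ≈ 0.684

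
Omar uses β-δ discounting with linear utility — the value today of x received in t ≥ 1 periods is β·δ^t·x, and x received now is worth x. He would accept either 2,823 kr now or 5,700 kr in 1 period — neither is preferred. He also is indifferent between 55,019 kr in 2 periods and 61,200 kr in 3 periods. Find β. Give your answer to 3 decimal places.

The second indifference involves only future payoffs, so β cancels: β·δ^2·55019 = β·δ^3·61200, giving δ = 55019/61200 = 0.89900.
Now use the now-vs-future pair: 2823 = β·δ·5700 gives β = 2823/(0.89900·5700) ≈ 0.551.

β ≈ 0.551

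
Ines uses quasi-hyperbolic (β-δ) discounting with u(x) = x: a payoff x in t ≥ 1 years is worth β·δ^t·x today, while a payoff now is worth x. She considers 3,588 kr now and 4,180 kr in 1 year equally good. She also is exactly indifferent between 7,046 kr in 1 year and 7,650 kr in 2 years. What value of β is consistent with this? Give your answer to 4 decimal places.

The second indifference involves only future payoffs, so β cancels: β·δ^1·7046 = β·δ^2·7650, giving δ = 7046/7650 = 0.92105.
Substituting δ into 3588 = β·δ·4180: β = 3588/(3849.971) ≈ 0.9320.

β ≈ 0.9320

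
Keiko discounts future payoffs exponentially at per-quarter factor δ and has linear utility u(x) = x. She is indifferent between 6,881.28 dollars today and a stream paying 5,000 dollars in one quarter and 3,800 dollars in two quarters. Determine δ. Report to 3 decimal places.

δ ≈ 0.840

Present value of the stream is 5000·δ + 3800·δ². Indifference gives 5000δ + 3800δ² = 6881.28.
Rearranged: 3800δ² + 5000δ − 6881.28 = 0.
By the quadratic formula (taking the positive root), δ = (−5000 + √129595456.00) / 7600 ≈ 0.840.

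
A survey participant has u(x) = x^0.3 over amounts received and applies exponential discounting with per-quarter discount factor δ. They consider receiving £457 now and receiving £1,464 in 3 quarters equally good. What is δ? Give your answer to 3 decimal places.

Equating discounted utilities: u(457) = δ^3·u(1464) ⇒ δ^3 = u(457)/u(1464).
Since u(x) = x^0.3, δ^3 = (457/1464)^0.3 = 0.31216^0.3 = 0.70520.
So δ = 0.70520^(1/3) ≈ 0.890.

δ ≈ 0.890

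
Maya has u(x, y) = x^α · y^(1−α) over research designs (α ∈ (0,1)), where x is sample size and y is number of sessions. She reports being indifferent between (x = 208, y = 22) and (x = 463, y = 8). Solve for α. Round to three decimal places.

The Cobb–Douglas utilities coincide, so 208^α·22^(1−α) = 463^α·8^(1−α).
(208/463)^α = (8/22)^(1−α); take logs: α·ln(208/463) = (1−α)·ln(8/22), i.e. α·-0.800189 = (1−α)·-1.011601.
Thus α·(-1.811790) = -1.011601, so α = -1.011601/-1.811790 ≈ 0.558.

α ≈ 0.558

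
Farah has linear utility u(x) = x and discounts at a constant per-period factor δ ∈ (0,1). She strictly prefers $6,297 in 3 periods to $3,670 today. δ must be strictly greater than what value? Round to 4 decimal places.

δ > 0.8353

Under u(x) = x this choice says 3670 < δ^3·6297.
So δ^3 > 3670/6297 = 0.58282; taking the cube root of both positive sides preserves the inequality.
δ > (3670/6297)^(1/3) ≈ 0.8353.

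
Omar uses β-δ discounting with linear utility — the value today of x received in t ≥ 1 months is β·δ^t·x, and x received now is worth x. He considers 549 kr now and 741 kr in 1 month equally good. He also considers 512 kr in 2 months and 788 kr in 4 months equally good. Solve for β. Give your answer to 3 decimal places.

β ≈ 0.919

Both payoffs in the second observation are in the future, so β drops out: δ^2·512 = δ^4·788 ⇒ δ^2 = 512/788 = 0.64975, so δ = 0.80607.
Now use the now-vs-future pair: 549 = β·δ·741 gives β = 549/(0.80607·741) ≈ 0.919.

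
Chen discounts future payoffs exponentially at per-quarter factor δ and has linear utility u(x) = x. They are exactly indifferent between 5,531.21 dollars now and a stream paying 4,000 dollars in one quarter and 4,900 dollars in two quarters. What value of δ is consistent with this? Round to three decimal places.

δ ≈ 0.730

Present value of the stream is 4000·δ + 4900·δ². Indifference gives 4000δ + 4900δ² = 5531.21.
Rearranged: 4900δ² + 4000δ − 5531.21 = 0.
The positive root is δ = [−4000 + √(4000² + 4·4900·5531.21)] / (2·4900) = (−4000 + 11154.000)/9800 ≈ 0.730.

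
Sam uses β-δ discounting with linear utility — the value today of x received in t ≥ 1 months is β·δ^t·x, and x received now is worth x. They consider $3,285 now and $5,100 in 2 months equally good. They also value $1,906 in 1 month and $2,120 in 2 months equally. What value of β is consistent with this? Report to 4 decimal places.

From the later pair, β·δ^1·1906 = β·δ^2·2120; dividing through, δ = 1906/2120 = 0.89906.
Substituting δ into 3285 = β·δ^2·5100: β = 3285/(4122.344) ≈ 0.7969.

β ≈ 0.7969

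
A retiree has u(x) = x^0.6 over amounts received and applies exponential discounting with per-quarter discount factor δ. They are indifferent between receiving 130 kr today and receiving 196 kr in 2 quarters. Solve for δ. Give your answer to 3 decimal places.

δ ≈ 0.884

Indifference means u(130) = δ^2 · u(196), so δ^2 = u(130)/u(196).
With u(x) = x^0.6: δ^2 = 130^0.6/196^0.6 = (130/196)^0.6 = 0.78165.
So δ = 0.78165^(1/2) ≈ 0.884.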